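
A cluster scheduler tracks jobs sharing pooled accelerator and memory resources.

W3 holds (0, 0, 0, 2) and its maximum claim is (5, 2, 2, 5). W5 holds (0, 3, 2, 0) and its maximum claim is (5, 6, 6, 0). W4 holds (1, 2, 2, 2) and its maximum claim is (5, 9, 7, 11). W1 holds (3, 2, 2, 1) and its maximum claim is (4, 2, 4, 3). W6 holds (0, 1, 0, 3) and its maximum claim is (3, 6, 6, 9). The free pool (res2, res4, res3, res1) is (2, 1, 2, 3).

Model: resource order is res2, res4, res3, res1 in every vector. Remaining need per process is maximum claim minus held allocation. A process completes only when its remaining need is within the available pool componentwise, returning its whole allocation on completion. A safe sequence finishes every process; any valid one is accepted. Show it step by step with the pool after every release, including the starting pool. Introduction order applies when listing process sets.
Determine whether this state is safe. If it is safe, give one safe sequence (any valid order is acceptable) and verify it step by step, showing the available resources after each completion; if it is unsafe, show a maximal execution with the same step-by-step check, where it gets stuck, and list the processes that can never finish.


SAFE, for example via the order W1, W5, W3, W6, W4.
Key observation: the first exact fit in this order is W1 — it needs (1, 0, 2, 2) with (2, 1, 2, 3) free, meeting a requested resource to the last unit.
Check, step by step:
  pool = (2, 1, 2, 3)
  W1: need (1, 0, 2, 2) fits (2, 1, 2, 3); releases (3, 2, 2, 1), pool now (5, 3, 4, 4)
  W5: need (5, 3, 4, 0) fits (5, 3, 4, 4); releases (0, 3, 2, 0), pool now (5, 6, 6, 4)
  W3: need (5, 2, 2, 3) fits (5, 6, 6, 4); releases (0, 0, 0, 2), pool now (5, 6, 6, 6)
  W6: need (3, 5, 6, 6) fits (5, 6, 6, 6); releases (0, 1, 0, 3), pool now (5, 7, 6, 9)
  W4: need (4, 7, 5, 9) fits (5, 7, 6, 9); releases (1, 2, 2, 2), pool now (6, 9, 8, 11)


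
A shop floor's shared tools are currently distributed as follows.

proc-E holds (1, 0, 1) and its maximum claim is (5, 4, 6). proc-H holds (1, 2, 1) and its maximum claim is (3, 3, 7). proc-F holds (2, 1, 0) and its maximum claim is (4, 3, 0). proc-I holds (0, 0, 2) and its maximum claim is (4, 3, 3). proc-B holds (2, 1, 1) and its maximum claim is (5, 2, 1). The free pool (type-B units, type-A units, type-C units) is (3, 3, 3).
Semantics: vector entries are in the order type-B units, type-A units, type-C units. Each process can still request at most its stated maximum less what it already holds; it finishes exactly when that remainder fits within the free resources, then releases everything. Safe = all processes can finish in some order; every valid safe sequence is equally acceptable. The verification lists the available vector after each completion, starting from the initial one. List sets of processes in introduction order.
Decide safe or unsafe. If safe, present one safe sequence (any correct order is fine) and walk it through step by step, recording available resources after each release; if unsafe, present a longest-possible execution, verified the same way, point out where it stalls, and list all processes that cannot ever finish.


SAFE, for example via the order proc-F, proc-I, proc-B, proc-H, proc-E.
Key observation: the first exact fit in this order is proc-H — it needs (2, 1, 6) with (7, 5, 6) free, meeting a requested resource to the last unit.
Verifying each step:
  pool = (3, 3, 3)
  run proc-F (needs (2, 2, 0), free (3, 3, 3)); after release of (2, 1, 0) the pool is (5, 4, 3)
  run proc-I (needs (4, 3, 1), free (5, 4, 3)); after release of (0, 0, 2) the pool is (5, 4, 5)
  run proc-B (needs (3, 1, 0), free (5, 4, 5)); after release of (2, 1, 1) the pool is (7, 5, 6)
  run proc-H (needs (2, 1, 6), free (7, 5, 6)); after release of (1, 2, 1) the pool is (8, 7, 7)
  run proc-E (needs (4, 4, 5), free (8, 7, 7)); after release of (1, 0, 1) the pool is (9, 7, 8)


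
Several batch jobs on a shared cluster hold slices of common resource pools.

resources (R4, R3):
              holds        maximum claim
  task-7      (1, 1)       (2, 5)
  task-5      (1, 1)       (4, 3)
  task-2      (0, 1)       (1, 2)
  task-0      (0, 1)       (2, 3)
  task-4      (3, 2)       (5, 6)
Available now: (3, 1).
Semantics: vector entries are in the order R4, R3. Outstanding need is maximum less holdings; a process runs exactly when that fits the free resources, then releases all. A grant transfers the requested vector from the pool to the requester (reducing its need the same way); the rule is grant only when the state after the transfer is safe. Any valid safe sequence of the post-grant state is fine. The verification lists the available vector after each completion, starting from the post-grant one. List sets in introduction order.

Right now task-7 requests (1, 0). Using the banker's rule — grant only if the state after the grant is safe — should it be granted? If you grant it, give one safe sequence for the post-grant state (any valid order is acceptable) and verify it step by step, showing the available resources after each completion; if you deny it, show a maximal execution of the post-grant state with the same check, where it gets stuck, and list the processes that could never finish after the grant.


DENY. Granting would leave the state unsafe.
Key observation: after task-2, task-0 the pool peaks at (2, 3), and each blocked process is short somewhere: task-7 on R3; task-5 on R4; task-4 on R3.
On the post-grant state, task-2, task-0 is a maximal run — nothing extends it. Check, step by step:
  pool = (2, 1)
  run task-2 (needs (1, 1), free (2, 1)); after release of (0, 1) the pool is (2, 2)
  run task-0 (needs (2, 2), free (2, 2)); after release of (0, 1) the pool is (2, 3)
  blocked: task-7 wants (0, 4), pool (2, 3) — not enough R3
  blocked: task-5 wants (3, 2), pool (2, 3) — not enough R4
  blocked: task-4 wants (2, 4), pool (2, 3) — not enough R3
Processes that could never finish after the grant: task-7, task-5 and task-4.


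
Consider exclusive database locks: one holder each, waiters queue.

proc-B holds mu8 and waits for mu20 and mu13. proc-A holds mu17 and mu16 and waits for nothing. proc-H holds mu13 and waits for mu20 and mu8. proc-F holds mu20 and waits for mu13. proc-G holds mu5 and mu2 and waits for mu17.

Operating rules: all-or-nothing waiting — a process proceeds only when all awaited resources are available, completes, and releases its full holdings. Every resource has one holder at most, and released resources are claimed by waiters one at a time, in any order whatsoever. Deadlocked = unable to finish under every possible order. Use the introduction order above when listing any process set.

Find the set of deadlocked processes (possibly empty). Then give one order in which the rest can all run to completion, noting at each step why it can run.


Deadlocked set: proc-B, proc-H and proc-F.
Key observation: the knot is the closed ring of waits proc-B -> proc-H -> proc-B; proc-F is caught in further circular waits.
A valid finishing order for the others: proc-A, proc-G.
Walking it through:
  proc-A waits on nothing -> runs at once and releases mu17 and mu16
  proc-G: everything it awaited (mu17) is free; runs, freeing mu5 and mu2


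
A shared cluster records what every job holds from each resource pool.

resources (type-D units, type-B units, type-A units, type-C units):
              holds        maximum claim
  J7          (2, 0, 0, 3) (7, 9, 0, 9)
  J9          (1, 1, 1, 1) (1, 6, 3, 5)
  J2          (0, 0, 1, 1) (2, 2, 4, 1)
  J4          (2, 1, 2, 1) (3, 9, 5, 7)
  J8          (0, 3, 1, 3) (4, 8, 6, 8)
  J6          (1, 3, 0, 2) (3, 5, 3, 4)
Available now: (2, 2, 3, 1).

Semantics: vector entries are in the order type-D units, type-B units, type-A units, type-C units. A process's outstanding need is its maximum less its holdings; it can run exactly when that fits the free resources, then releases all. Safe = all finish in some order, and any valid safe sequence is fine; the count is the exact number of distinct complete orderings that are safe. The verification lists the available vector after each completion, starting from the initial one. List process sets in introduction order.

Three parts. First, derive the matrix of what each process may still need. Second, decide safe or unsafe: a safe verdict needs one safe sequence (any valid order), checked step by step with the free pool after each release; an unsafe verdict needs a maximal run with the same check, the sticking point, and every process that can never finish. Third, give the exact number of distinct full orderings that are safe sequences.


(1) Remaining need (order type-D units, type-B units, type-A units, type-C units):
  J7: (5, 9, 0, 6)
  J9: (0, 5, 2, 4)
  J2: (2, 2, 3, 0)
  J4: (1, 8, 3, 6)
  J8: (4, 5, 5, 5)
  J6: (2, 2, 3, 2)
(2) The state is SAFE; one workable sequence: J2, J6, J9, J8, J4, J7.
Key observation: at J2 the run first touches a limit — (2, 2, 3, 0) against (2, 2, 3, 1), exact on a resource it actually requests.
Check, step by step:
  pool = (2, 2, 3, 1)
  run J2 (needs (2, 2, 3, 0), free (2, 2, 3, 1)); after release of (0, 0, 1, 1) the pool is (2, 2, 4, 2)
  run J6 (needs (2, 2, 3, 2), free (2, 2, 4, 2)); after release of (1, 3, 0, 2) the pool is (3, 5, 4, 4)
  run J9 (needs (0, 5, 2, 4), free (3, 5, 4, 4)); after release of (1, 1, 1, 1) the pool is (4, 6, 5, 5)
  run J8 (needs (4, 5, 5, 5), free (4, 6, 5, 5)); after release of (0, 3, 1, 3) the pool is (4, 9, 6, 8)
  run J4 (needs (1, 8, 3, 6), free (4, 9, 6, 8)); after release of (2, 1, 2, 1) the pool is (6, 10, 8, 9)
  run J7 (needs (5, 9, 0, 6), free (6, 10, 8, 9)); after release of (2, 0, 0, 3) the pool is (8, 10, 8, 12)
(3) Precisely 1 of the possible complete orderings is a safe sequence.


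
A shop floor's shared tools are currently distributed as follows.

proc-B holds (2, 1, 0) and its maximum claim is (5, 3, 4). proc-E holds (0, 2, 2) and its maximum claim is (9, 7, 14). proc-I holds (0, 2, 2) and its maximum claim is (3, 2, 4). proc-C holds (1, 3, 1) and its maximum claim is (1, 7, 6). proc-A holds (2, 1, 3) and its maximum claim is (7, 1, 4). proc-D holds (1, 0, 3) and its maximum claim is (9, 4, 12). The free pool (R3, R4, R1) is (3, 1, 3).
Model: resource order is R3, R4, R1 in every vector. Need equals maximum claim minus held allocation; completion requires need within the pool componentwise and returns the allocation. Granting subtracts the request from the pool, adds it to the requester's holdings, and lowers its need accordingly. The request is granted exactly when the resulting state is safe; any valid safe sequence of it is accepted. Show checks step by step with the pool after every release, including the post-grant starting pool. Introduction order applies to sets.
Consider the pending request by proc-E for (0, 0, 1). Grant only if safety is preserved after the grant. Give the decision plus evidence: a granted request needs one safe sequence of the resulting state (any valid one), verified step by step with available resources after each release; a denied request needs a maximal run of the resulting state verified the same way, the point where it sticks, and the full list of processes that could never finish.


DENY: after the grant no complete ordering would exist.
Key observation: R1 is the bottleneck — with proc-I, proc-B, proc-A, proc-C done the pool holds (8, 8, 8), short of every remaining need.
After a pretend grant, a maximal execution: proc-I, proc-B, proc-A, proc-C — then nothing else fits. Verifying each step:
  pool = (3, 1, 2)
  proc-I needs (3, 0, 2) <= (3, 1, 2) -> finishes; pool += (0, 2, 2) = (3, 3, 4)
  proc-B needs (3, 2, 4) <= (3, 3, 4) -> finishes; pool += (2, 1, 0) = (5, 4, 4)
  proc-A needs (5, 0, 1) <= (5, 4, 4) -> finishes; pool += (2, 1, 3) = (7, 5, 7)
  proc-C needs (0, 4, 5) <= (7, 5, 7) -> finishes; pool += (1, 3, 1) = (8, 8, 8)
  proc-E still needs (9, 5, 11) but only (8, 8, 8) is free — short on R3 and R1
  proc-D still needs (8, 4, 9) but only (8, 8, 8) is free — short on R1
Had the request been granted, proc-E and proc-D could never finish.


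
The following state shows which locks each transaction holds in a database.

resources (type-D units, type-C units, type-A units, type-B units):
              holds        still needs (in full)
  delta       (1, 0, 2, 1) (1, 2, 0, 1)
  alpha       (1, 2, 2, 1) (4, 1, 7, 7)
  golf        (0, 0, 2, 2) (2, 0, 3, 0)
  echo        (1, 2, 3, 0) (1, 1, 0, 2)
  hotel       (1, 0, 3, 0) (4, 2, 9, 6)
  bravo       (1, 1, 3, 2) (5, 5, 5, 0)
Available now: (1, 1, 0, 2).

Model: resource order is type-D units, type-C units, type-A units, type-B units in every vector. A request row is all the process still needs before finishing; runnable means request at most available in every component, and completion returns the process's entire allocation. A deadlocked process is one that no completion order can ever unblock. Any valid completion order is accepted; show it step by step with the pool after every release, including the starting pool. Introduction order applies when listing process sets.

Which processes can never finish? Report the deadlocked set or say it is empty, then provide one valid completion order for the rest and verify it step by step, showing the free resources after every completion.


Deadlocked set: alpha, hotel and bravo.
Key observation: once echo, golf, delta finish, the pool peaks at (3, 3, 7, 5) — and every remaining process still needs more type-D units than that.
The rest can finish in the order echo, golf, delta. Step-by-step check:
  pool = (1, 1, 0, 2)
  echo: need (1, 1, 0, 2) fits (1, 1, 0, 2); releases (1, 2, 3, 0), pool now (2, 3, 3, 2)
  golf: need (2, 0, 3, 0) fits (2, 3, 3, 2); releases (0, 0, 2, 2), pool now (2, 3, 5, 4)
  delta: need (1, 2, 0, 1) fits (2, 3, 5, 4); releases (1, 0, 2, 1), pool now (3, 3, 7, 5)
The stuck group stays short no matter what:
  alpha still needs (4, 1, 7, 7) but only (3, 3, 7, 5) is free — short on type-D units and type-B units
  hotel still needs (4, 2, 9, 6) but only (3, 3, 7, 5) is free — short on type-D units, type-A units and type-B units
  bravo still needs (5, 5, 5, 0) but only (3, 3, 7, 5) is free — short on type-D units and type-C units


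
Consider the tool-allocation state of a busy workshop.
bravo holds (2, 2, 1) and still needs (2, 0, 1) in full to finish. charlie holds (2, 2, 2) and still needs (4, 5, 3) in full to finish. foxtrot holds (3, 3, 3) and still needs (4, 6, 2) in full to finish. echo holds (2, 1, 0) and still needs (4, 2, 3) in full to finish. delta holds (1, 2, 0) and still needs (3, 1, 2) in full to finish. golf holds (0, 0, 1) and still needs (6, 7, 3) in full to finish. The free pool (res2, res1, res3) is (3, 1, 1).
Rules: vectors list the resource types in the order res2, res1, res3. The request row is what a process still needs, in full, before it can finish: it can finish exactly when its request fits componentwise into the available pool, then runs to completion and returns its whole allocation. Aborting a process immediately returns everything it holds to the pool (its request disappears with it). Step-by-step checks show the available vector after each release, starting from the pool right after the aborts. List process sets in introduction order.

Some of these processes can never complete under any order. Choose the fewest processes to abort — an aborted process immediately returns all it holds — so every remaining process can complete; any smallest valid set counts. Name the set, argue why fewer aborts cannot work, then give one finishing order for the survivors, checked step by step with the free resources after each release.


Abort foxtrot.
Key observation: charlie could never have finished before the abort; with (3, 3, 3) returned by foxtrot, it fits at step 3.
Minimality: the empty abort set fails — the state is deadlocked as it stands.
One survivor order: bravo, delta, charlie, echo, golf. Walking it through (post-abort pool first):
  pool = (6, 4, 4)
  bravo: need (2, 0, 1) fits (6, 4, 4); releases (2, 2, 1), pool now (8, 6, 5)
  delta: need (3, 1, 2) fits (8, 6, 5); releases (1, 2, 0), pool now (9, 8, 5)
  charlie: need (4, 5, 3) fits (9, 8, 5); releases (2, 2, 2), pool now (11, 10, 7)
  echo: need (4, 2, 3) fits (11, 10, 7); releases (2, 1, 0), pool now (13, 11, 7)
  golf: need (6, 7, 3) fits (13, 11, 7); releases (0, 0, 1), pool now (13, 11, 8)


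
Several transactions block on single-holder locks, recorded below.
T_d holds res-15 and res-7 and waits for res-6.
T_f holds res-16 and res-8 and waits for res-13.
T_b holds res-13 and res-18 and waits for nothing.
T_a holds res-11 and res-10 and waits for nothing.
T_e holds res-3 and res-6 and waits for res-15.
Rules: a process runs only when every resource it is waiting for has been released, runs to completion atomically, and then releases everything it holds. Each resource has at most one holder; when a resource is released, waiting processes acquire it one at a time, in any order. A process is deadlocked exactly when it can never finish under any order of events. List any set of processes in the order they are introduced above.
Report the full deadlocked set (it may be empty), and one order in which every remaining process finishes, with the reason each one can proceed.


Deadlocked set: T_d and T_e.
Key observation: the loop T_d -> T_e -> T_d blocks itself forever; no other process is dragged down with it.
One completion order for the rest: T_b, T_a, T_f.
Verifying each step:
  T_b waits on nothing -> runs at once and releases res-13 and res-18
  T_a waits on nothing -> runs at once and releases res-11 and res-10
  T_f: everything it awaited (res-13) is free; runs, freeing res-16 and res-8


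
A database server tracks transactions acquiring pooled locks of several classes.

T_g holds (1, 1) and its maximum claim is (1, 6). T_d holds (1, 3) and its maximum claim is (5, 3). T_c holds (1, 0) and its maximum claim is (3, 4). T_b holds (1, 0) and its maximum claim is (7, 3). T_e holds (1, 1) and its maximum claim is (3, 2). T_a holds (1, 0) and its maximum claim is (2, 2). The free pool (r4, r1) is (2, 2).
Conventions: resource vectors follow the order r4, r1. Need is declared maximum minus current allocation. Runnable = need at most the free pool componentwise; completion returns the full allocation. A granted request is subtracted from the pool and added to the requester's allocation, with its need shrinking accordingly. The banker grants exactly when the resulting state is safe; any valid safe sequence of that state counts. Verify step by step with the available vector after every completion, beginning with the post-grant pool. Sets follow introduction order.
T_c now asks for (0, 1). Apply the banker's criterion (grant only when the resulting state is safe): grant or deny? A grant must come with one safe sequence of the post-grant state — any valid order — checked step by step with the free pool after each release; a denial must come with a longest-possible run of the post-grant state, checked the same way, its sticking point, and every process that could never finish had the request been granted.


GRANT — the state after the grant stays safe, e.g. via T_e, T_a, T_d, T_g, T_c, T_b.
Key observation: granting shrinks the pool to (2, 1), yet T_e still fits and the chain goes through.
Check on the post-grant state, step by step:
  pool = (2, 1)
  T_e: need (2, 1) fits (2, 1); releases (1, 1), pool now (3, 2)
  T_a: need (1, 2) fits (3, 2); releases (1, 0), pool now (4, 2)
  T_d: need (4, 0) fits (4, 2); releases (1, 3), pool now (5, 5)
  T_g: need (0, 5) fits (5, 5); releases (1, 1), pool now (6, 6)
  T_c: need (2, 3) fits (6, 6); releases (1, 1), pool now (7, 7)
  T_b: need (6, 3) fits (7, 7); releases (1, 0), pool now (8, 7)


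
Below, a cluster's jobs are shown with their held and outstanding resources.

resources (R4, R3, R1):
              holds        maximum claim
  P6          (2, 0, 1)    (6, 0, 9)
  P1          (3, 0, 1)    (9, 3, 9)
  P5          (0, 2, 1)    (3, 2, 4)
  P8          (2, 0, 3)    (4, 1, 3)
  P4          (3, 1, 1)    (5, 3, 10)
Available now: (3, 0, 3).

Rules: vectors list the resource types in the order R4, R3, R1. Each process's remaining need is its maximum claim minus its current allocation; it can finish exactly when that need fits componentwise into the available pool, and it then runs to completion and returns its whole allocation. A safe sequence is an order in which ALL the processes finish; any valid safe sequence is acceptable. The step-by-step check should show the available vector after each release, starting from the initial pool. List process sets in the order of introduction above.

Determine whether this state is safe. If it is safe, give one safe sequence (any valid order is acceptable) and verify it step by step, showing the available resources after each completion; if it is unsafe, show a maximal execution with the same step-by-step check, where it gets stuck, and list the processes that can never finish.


The state is UNSAFE.
Key observation: once P5, P8 finish, the pool peaks at (5, 2, 7) — and every remaining process still needs more R1 than that.
A maximal execution: P5, P8 — then nothing else fits. Walking it through:
  pool = (3, 0, 3)
  P5 needs (3, 0, 3) <= (3, 0, 3) -> finishes; pool += (0, 2, 1) = (3, 2, 4)
  P8 needs (2, 1, 0) <= (3, 2, 4) -> finishes; pool += (2, 0, 3) = (5, 2, 7)
  blocked: P6 wants (4, 0, 8), pool (5, 2, 7) — not enough R1
  blocked: P1 wants (6, 3, 8), pool (5, 2, 7) — not enough R4, R3 and R1
  blocked: P4 wants (2, 2, 9), pool (5, 2, 7) — not enough R1
Processes that can never finish: P6, P1 and P4.


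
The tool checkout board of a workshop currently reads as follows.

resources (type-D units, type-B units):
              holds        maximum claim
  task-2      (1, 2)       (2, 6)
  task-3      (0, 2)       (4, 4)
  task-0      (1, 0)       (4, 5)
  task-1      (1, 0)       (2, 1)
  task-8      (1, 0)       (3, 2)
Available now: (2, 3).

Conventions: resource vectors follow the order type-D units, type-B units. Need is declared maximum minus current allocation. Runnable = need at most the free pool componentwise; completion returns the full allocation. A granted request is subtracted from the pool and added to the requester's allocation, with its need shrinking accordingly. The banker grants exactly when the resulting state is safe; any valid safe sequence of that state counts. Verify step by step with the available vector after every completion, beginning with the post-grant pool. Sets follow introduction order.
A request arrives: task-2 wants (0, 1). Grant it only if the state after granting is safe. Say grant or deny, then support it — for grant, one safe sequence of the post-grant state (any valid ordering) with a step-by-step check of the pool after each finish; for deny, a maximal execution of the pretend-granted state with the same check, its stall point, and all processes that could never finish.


GRANT — the state after the grant stays safe, e.g. via task-1, task-8, task-3, task-2, task-0.
Key observation: the grant leaves (2, 2) free — enough for task-1, whose release restarts the cascade.
Step-by-step check of the post-grant state:
  pool = (2, 2)
  run task-1 (needs (1, 1), free (2, 2)); after release of (1, 0) the pool is (3, 2)
  run task-8 (needs (2, 2), free (3, 2)); after release of (1, 0) the pool is (4, 2)
  run task-3 (needs (4, 2), free (4, 2)); after release of (0, 2) the pool is (4, 4)
  run task-2 (needs (1, 3), free (4, 4)); after release of (1, 3) the pool is (5, 7)
  run task-0 (needs (3, 5), free (5, 7)); after release of (1, 0) the pool is (6, 7)


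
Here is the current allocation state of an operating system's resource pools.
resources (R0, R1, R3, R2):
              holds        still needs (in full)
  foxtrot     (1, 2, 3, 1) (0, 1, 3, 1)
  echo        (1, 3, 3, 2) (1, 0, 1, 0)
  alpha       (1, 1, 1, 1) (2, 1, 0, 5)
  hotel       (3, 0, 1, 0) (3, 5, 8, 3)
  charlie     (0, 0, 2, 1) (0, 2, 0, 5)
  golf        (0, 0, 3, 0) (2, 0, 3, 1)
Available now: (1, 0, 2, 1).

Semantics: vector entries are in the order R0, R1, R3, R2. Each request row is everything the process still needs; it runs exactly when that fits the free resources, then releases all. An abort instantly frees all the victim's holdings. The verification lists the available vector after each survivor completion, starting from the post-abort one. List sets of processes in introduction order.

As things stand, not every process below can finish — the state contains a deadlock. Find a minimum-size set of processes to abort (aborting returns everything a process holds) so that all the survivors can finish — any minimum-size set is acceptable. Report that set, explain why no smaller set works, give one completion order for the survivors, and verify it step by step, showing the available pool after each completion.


The answer: abort alpha.
Key observation: aborting alpha returns (1, 1, 1, 1), and charlie — hopeless before — runs at step 5 with the returned capacity in the pool.
No smaller set exists: with zero aborts the deadlock remains.
One survivor order: golf, echo, foxtrot, hotel, charlie. Verifying each step (post-abort pool first):
  pool = (2, 1, 3, 2)
  golf needs (2, 0, 3, 1) <= (2, 1, 3, 2) -> finishes; pool += (0, 0, 3, 0) = (2, 1, 6, 2)
  echo needs (1, 0, 1, 0) <= (2, 1, 6, 2) -> finishes; pool += (1, 3, 3, 2) = (3, 4, 9, 4)
  foxtrot needs (0, 1, 3, 1) <= (3, 4, 9, 4) -> finishes; pool += (1, 2, 3, 1) = (4, 6, 12, 5)
  hotel needs (3, 5, 8, 3) <= (4, 6, 12, 5) -> finishes; pool += (3, 0, 1, 0) = (7, 6, 13, 5)
  charlie needs (0, 2, 0, 5) <= (7, 6, 13, 5) -> finishes; pool += (0, 0, 2, 1) = (7, 6, 15, 6)


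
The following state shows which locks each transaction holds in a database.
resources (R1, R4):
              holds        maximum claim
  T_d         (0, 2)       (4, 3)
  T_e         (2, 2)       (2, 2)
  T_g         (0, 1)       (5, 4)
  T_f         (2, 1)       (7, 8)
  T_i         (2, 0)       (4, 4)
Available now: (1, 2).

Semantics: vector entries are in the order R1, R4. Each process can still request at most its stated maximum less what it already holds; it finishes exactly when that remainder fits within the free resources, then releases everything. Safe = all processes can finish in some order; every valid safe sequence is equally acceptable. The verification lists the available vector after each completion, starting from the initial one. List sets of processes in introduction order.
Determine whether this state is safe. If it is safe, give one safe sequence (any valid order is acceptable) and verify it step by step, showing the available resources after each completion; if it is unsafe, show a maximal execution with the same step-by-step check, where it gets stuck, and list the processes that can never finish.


SAFE, for example via the order T_e, T_i, T_g, T_d, T_f.
Key observation: T_i marks the first exact bind of the order: its need (2, 4) fits the free (3, 4) with zero slack on a requested resource.
Step-by-step check:
  pool = (1, 2)
  T_e needs (0, 0) <= (1, 2) -> finishes; pool += (2, 2) = (3, 4)
  T_i needs (2, 4) <= (3, 4) -> finishes; pool += (2, 0) = (5, 4)
  T_g needs (5, 3) <= (5, 4) -> finishes; pool += (0, 1) = (5, 5)
  T_d needs (4, 1) <= (5, 5) -> finishes; pool += (0, 2) = (5, 7)
  T_f needs (5, 7) <= (5, 7) -> finishes; pool += (2, 1) = (7, 8)


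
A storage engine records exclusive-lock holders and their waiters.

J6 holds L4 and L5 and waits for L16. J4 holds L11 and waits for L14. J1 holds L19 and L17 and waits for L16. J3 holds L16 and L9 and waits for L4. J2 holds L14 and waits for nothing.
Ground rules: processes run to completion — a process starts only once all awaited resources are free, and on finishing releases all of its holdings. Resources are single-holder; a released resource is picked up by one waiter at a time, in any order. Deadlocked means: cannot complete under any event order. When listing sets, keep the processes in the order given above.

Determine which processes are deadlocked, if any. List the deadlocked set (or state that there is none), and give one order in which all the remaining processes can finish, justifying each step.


Deadlocked: J6, J1 and J3.
Key observation: the loop J6 -> J3 -> J6 blocks itself forever; J1 waits into the deadlock from upstream.
The rest can finish in the order J2, J4.
Verifying each step:
  J2 waits on nothing -> runs at once and releases L14
  J4 waits on L14 — all released -> runs and releases L11


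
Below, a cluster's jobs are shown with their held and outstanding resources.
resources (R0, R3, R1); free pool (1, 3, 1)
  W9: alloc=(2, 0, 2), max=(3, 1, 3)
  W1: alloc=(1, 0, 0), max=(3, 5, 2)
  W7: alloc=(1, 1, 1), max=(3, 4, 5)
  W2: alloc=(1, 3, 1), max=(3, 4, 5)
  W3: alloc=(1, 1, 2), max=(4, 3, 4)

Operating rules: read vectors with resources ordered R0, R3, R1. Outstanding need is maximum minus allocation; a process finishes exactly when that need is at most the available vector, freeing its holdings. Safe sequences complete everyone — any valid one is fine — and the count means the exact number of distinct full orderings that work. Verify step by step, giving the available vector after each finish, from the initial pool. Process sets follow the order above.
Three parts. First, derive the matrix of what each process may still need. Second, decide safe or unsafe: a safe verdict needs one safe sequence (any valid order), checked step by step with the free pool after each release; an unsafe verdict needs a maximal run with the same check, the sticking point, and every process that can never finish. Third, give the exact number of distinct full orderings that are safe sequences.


(1) Remaining need (order R0, R3, R1):
  W9: (1, 1, 1)
  W1: (2, 5, 2)
  W7: (2, 3, 4)
  W2: (2, 1, 4)
  W3: (3, 2, 2)
(2) SAFE — a valid safe sequence is W9, W3, W7, W2, W1.
Key observation: W9 is the earliest step where a requested resource binds exactly: need (1, 1, 1), pool (1, 3, 1) at its turn.
Verifying each step:
  pool = (1, 3, 1)
  W9: need (1, 1, 1) fits (1, 3, 1); releases (2, 0, 2), pool now (3, 3, 3)
  W3: need (3, 2, 2) fits (3, 3, 3); releases (1, 1, 2), pool now (4, 4, 5)
  W7: need (2, 3, 4) fits (4, 4, 5); releases (1, 1, 1), pool now (5, 5, 6)
  W2: need (2, 1, 4) fits (5, 5, 6); releases (1, 3, 1), pool now (6, 8, 7)
  W1: need (2, 5, 2) fits (6, 8, 7); releases (1, 0, 0), pool now (7, 8, 7)
(3) Exactly 4 of the possible complete orderings are safe sequences.


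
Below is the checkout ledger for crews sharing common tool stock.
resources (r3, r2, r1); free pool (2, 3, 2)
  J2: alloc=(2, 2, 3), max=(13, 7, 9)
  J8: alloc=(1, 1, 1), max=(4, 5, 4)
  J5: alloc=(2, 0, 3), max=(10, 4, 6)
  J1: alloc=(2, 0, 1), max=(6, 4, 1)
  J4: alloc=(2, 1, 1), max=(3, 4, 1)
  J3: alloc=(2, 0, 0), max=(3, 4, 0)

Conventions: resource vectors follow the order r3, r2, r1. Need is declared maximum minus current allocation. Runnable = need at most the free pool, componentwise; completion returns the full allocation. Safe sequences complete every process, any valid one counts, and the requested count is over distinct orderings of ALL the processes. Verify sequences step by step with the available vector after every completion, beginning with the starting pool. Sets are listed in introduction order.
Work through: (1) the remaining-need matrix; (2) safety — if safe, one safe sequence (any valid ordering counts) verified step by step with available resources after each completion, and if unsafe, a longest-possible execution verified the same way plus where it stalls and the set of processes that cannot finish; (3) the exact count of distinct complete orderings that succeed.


(1) Need matrix, components ordered r3, r2, r1:
  J2: (11, 5, 6)
  J8: (3, 4, 3)
  J5: (8, 4, 3)
  J1: (4, 4, 0)
  J4: (1, 3, 0)
  J3: (1, 4, 0)
(2) The state is SAFE; one workable sequence: J4, J3, J1, J5, J8, J2.
Key observation: reading the order forward, J4 is the first process whose need (1, 3, 0) meets the free pool (2, 3, 2) exactly on a resource it requests.
Step-by-step check:
  pool = (2, 3, 2)
  J4 needs (1, 3, 0) <= (2, 3, 2) -> finishes; pool += (2, 1, 1) = (4, 4, 3)
  J3 needs (1, 4, 0) <= (4, 4, 3) -> finishes; pool += (2, 0, 0) = (6, 4, 3)
  J1 needs (4, 4, 0) <= (6, 4, 3) -> finishes; pool += (2, 0, 1) = (8, 4, 4)
  J5 needs (8, 4, 3) <= (8, 4, 4) -> finishes; pool += (2, 0, 3) = (10, 4, 7)
  J8 needs (3, 4, 3) <= (10, 4, 7) -> finishes; pool += (1, 1, 1) = (11, 5, 8)
  J2 needs (11, 5, 6) <= (11, 5, 8) -> finishes; pool += (2, 2, 3) = (13, 7, 11)
(3) Exactly 8 of the possible complete orderings are safe sequences.


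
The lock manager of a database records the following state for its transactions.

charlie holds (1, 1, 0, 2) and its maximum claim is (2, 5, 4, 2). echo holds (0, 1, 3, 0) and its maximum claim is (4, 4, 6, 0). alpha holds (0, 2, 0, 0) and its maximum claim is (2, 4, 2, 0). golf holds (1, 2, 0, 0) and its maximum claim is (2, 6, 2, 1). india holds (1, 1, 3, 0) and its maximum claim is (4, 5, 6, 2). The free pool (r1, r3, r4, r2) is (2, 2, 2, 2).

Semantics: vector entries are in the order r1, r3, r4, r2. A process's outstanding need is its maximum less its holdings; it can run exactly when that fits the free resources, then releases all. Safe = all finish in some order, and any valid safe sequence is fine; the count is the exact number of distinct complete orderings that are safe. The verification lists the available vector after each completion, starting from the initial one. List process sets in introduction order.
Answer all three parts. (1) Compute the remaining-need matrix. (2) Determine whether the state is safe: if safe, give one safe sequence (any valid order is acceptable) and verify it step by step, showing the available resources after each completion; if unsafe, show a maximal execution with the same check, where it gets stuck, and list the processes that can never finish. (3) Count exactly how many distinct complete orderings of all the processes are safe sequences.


(1) Need matrix, components ordered r1, r3, r4, r2:
  charlie: (1, 4, 4, 0)
  echo: (4, 3, 3, 0)
  alpha: (2, 2, 2, 0)
  golf: (1, 4, 2, 1)
  india: (3, 4, 3, 2)
(2) The state is UNSAFE.
Key observation: r4 is the bottleneck — with alpha, golf done the pool holds (3, 6, 2, 2), short of every remaining need.
A maximal execution: alpha, golf — then nothing else fits. Step-by-step check:
  pool = (2, 2, 2, 2)
  alpha needs (2, 2, 2, 0) <= (2, 2, 2, 2) -> finishes; pool += (0, 2, 0, 0) = (2, 4, 2, 2)
  golf needs (1, 4, 2, 1) <= (2, 4, 2, 2) -> finishes; pool += (1, 2, 0, 0) = (3, 6, 2, 2)
  charlie still needs (1, 4, 4, 0) but only (3, 6, 2, 2) is free — short on r4
  echo still needs (4, 3, 3, 0) but only (3, 6, 2, 2) is free — short on r1 and r4
  india still needs (3, 4, 3, 2) but only (3, 6, 2, 2) is free — short on r4
Processes that can never finish: charlie, echo and india.
(3) Exactly 0 of the possible complete orderings are safe sequences.


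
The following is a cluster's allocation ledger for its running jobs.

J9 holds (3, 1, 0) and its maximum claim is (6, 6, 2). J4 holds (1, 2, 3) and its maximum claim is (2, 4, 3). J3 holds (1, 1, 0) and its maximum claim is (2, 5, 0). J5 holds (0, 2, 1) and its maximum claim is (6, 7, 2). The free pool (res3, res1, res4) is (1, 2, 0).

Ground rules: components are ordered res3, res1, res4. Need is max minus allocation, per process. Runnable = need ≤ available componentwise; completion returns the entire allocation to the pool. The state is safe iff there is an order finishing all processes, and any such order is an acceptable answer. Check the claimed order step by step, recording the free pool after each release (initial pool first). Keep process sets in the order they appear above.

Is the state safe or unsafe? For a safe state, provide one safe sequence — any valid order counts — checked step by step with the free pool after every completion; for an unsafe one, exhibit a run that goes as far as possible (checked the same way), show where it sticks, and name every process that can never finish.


SAFE — a valid safe sequence is J4, J3, J9, J5.
Key observation: the first exact fit in this order is J4 — it needs (1, 2, 0) with (1, 2, 0) free, meeting a requested resource to the last unit.
Verifying each step:
  pool = (1, 2, 0)
  run J4 (needs (1, 2, 0), free (1, 2, 0)); after release of (1, 2, 3) the pool is (2, 4, 3)
  run J3 (needs (1, 4, 0), free (2, 4, 3)); after release of (1, 1, 0) the pool is (3, 5, 3)
  run J9 (needs (3, 5, 2), free (3, 5, 3)); after release of (3, 1, 0) the pool is (6, 6, 3)
  run J5 (needs (6, 5, 1), free (6, 6, 3)); after release of (0, 2, 1) the pool is (6, 8, 4)


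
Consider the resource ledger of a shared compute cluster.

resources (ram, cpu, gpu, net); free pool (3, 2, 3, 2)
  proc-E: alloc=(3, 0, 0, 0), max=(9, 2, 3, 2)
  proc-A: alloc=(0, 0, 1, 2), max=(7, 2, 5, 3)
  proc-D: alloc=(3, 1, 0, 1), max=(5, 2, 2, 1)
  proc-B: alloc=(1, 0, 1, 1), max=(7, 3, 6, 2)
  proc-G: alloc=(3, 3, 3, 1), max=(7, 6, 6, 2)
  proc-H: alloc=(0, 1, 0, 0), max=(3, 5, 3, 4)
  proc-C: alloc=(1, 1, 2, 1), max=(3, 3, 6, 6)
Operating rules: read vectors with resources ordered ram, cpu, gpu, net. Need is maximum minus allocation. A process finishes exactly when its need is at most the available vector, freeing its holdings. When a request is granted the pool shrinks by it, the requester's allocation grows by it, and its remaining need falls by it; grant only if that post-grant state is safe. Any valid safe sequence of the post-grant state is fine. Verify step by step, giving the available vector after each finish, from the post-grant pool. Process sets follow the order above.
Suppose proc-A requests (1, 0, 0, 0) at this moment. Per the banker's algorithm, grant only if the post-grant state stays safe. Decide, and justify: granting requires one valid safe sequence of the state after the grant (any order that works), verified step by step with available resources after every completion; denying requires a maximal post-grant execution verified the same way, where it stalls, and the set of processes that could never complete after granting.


GRANT — the state after the grant stays safe, e.g. via proc-D, proc-G, proc-E, proc-A, proc-B, proc-C, proc-H.
Key observation: after the grant the pool drops to (2, 2, 3, 2), which still lets proc-D finish first and unwind the rest.
Verifying the post-grant state step by step:
  pool = (2, 2, 3, 2)
  proc-D: need (2, 1, 2, 0) fits (2, 2, 3, 2); releases (3, 1, 0, 1), pool now (5, 3, 3, 3)
  proc-G: need (4, 3, 3, 1) fits (5, 3, 3, 3); releases (3, 3, 3, 1), pool now (8, 6, 6, 4)
  proc-E: need (6, 2, 3, 2) fits (8, 6, 6, 4); releases (3, 0, 0, 0), pool now (11, 6, 6, 4)
  proc-A: need (6, 2, 4, 1) fits (11, 6, 6, 4); releases (1, 0, 1, 2), pool now (12, 6, 7, 6)
  proc-B: need (6, 3, 5, 1) fits (12, 6, 7, 6); releases (1, 0, 1, 1), pool now (13, 6, 8, 7)
  proc-C: need (2, 2, 4, 5) fits (13, 6, 8, 7); releases (1, 1, 2, 1), pool now (14, 7, 10, 8)
  proc-H: need (3, 4, 3, 4) fits (14, 7, 10, 8); releases (0, 1, 0, 0), pool now (14, 8, 10, 8)


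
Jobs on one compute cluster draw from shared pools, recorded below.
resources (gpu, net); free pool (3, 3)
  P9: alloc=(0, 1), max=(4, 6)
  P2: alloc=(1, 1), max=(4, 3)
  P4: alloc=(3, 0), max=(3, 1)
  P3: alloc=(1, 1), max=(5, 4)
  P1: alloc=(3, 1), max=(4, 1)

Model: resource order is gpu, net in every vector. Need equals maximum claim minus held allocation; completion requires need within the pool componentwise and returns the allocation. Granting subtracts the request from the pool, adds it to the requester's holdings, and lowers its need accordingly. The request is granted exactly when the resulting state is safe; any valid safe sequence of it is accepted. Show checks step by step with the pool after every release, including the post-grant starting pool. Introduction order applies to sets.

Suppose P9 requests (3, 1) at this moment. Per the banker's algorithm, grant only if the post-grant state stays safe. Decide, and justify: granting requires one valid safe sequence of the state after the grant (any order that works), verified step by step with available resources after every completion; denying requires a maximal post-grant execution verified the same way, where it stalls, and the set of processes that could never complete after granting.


GRANT: granting preserves safety; a valid post-grant sequence is P4, P1, P2, P9, P3.
Key observation: with (0, 2) left after the transfer, P4 can run at once — the state stays safe.
Step-by-step check of the post-grant state:
  pool = (0, 2)
  P4: need (0, 1) fits (0, 2); releases (3, 0), pool now (3, 2)
  P1: need (1, 0) fits (3, 2); releases (3, 1), pool now (6, 3)
  P2: need (3, 2) fits (6, 3); releases (1, 1), pool now (7, 4)
  P9: need (1, 4) fits (7, 4); releases (3, 2), pool now (10, 6)
  P3: need (4, 3) fits (10, 6); releases (1, 1), pool now (11, 7)
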